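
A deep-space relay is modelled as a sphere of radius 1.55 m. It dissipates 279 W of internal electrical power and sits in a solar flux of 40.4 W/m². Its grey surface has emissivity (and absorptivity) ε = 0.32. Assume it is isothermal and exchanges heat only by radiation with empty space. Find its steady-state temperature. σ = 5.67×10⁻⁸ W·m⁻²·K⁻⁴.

At steady state, absorbed solar power + internal power = radiated power.
Absorbed: α·S·A_cross = 0.32·40.4·7.548 = 97.58 W (cross-section πr²).
Total input = 97.58 + 279 = 376.6 W.
Radiated: εσ·A_surf·T⁴ with A_surf = 4πr² = 30.19 m².
T⁴ = 376.6/(0.32·5.67×10⁻⁸·30.19) = 6.875×10⁸ K⁴.

T ≈ 162 K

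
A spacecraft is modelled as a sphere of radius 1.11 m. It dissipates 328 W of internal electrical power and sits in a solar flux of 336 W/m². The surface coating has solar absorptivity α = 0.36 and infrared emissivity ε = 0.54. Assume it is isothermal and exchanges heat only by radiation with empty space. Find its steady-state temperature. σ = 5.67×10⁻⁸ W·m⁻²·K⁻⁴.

T ≈ 202 K

At steady state, absorbed solar power + internal power = radiated power.
Absorbed: α·S·A_cross = 0.36·336·3.871 = 468.2 W (cross-section πr²).
Total input = 468.2 + 328 = 796.2 W.
Radiated: εσ·A_surf·T⁴ with A_surf = 4πr² = 15.48 m².
T⁴ = 796.2/(0.54·5.67×10⁻⁸·15.48) = 1.680×10⁹ K⁴.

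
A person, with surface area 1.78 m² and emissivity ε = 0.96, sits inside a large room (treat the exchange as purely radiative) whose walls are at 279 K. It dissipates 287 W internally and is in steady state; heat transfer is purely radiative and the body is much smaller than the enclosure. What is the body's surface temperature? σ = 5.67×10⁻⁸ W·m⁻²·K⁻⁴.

T ≈ 308 K

For a small grey body in a large enclosure, net radiated power = εσA(T⁴ − T_w⁴).
Steady state: P = εσA(T⁴ − T_w⁴) with A = 1.78 m².
T⁴ = P/(εσA) + T_w⁴ = 287/(0.96·5.67×10⁻⁸·1.780) + (279)⁴
    = 2.962×10⁹ + 6.059×10⁹ = 9.021×10⁹ K⁴.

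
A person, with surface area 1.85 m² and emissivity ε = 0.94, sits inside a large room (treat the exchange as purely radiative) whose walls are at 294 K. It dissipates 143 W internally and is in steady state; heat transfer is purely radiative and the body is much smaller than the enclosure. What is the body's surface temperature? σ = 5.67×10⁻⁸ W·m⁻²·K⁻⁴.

For a small grey body in a large enclosure, net radiated power = εσA(T⁴ − T_w⁴).
Steady state: P = εσA(T⁴ − T_w⁴) with A = 1.85 m².
T⁴ = P/(εσA) + T_w⁴ = 143/(0.94·5.67×10⁻⁸·1.850) + (294)⁴
    = 1.450×10⁹ + 7.471×10⁹ = 8.921×10⁹ K⁴.

T ≈ 307 K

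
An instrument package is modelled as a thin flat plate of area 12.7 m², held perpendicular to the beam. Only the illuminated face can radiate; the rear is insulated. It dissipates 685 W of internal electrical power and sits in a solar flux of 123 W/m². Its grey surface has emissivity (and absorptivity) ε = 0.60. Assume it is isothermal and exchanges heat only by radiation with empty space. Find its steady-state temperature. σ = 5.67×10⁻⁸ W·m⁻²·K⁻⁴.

At steady state, absorbed solar power + internal power = radiated power.
Absorbed: α·S·A_cross = 0.60·123·12.70 = 937.3 W (cross-section A).
Total input = 937.3 + 685 = 1622 W.
Radiated: εσ·A_surf·T⁴ with A_surf = A = 12.70 m².
T⁴ = 1622/(0.60·5.67×10⁻⁸·12.70) = 3.755×10⁹ K⁴.

T ≈ 248 K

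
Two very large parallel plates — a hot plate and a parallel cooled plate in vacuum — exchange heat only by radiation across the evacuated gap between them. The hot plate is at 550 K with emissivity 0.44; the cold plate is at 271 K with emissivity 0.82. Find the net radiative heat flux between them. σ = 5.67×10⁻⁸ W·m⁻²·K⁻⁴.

q ≈ 1960 W/m²

For two infinite grey parallel plates, q = σ(T₁⁴ − T₂⁴)/(1/ε₁ + 1/ε₂ − 1).
T₁⁴ − T₂⁴ = 9.151×10¹⁰ − 5.394×10⁹ = 8.611×10¹⁰ K⁴.
1/ε₁ + 1/ε₂ − 1 = 2.273 + 1.220 − 1 = 2.492.
q = 5.67×10⁻⁸ × 8.611×10¹⁰ / 2.492.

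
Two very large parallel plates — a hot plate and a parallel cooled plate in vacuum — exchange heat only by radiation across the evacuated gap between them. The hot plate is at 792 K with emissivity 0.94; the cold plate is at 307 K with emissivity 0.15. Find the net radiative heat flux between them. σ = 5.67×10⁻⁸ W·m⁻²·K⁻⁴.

For two infinite grey parallel plates, q = σ(T₁⁴ − T₂⁴)/(1/ε₁ + 1/ε₂ − 1).
T₁⁴ − T₂⁴ = 3.935×10¹¹ − 8.883×10⁹ = 3.846×10¹¹ K⁴.
1/ε₁ + 1/ε₂ − 1 = 1.064 + 6.667 − 1 = 6.730.
q = 5.67×10⁻⁸ × 3.846×10¹¹ / 6.730.

q ≈ 3240 W/m²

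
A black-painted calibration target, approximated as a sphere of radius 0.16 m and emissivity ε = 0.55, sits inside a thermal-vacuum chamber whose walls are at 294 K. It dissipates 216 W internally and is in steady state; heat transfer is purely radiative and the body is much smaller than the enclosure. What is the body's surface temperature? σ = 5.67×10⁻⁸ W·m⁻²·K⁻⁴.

For a small grey body in a large enclosure, net radiated power = εσA(T⁴ − T_w⁴).
Steady state: P = εσA(T⁴ − T_w⁴) with A = 4πr² = 0.3217 m².
T⁴ = P/(εσA) + T_w⁴ = 216/(0.55·5.67×10⁻⁸·0.3217) + (294)⁴
    = 2.153×10¹⁰ + 7.471×10⁹ = 2.900×10¹⁰ K⁴.

T ≈ 413 K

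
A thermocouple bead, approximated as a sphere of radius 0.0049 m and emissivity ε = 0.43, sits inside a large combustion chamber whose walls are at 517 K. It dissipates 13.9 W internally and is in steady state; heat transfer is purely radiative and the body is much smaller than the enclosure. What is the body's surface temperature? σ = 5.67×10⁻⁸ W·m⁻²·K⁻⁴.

T ≈ 1180 K

For a small grey body in a large enclosure, net radiated power = εσA(T⁴ − T_w⁴).
Steady state: P = εσA(T⁴ − T_w⁴) with A = 4πr² = 3.017×10⁻⁴ m².
T⁴ = P/(εσA) + T_w⁴ = 13.9/(0.43·5.67×10⁻⁸·3.017×10⁻⁴) + (517)⁴
    = 1.890×10¹² + 7.144×10¹⁰ = 1.961×10¹² K⁴.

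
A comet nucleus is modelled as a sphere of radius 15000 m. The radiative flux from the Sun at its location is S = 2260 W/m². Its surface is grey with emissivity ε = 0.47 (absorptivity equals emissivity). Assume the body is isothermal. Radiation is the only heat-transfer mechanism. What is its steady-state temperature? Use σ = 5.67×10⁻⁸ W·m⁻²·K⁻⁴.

At equilibrium, absorbed power = emitted power.
Absorbing cross-section = πr² = 7.069×10⁸ m²; emitting surface = 4πr² = 2.827×10⁹ m² (ratio 4).
εS·A_cross = εσ·A_surf·T⁴  ⇒  T⁴ = S/(4σ)   (ε cancels).
T⁴ = 2260/(4·5.67×10⁻⁸) = 9.965×10⁹ K⁴.
T = (9.965×10⁹)^(1/4).

T ≈ 316 K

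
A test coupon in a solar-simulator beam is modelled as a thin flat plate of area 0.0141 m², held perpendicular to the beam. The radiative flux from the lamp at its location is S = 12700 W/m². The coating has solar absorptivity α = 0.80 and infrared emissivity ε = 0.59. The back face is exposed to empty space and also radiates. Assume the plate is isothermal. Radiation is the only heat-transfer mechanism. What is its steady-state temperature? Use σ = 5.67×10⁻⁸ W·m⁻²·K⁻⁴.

T ≈ 624 K

At equilibrium, absorbed power = emitted power.
Absorbing cross-section = A = 0.01410 m²; emitting surface = 2A = 0.02820 m² (ratio 2).
αS·A_cross = εσ·A_surf·T⁴  ⇒  T⁴ = αS/(ε·2σ).
T⁴ = 0.800·12700/(0.59·2·5.67×10⁻⁸) = 1.519×10¹¹ K⁴.
T = (1.519×10¹¹)^(1/4).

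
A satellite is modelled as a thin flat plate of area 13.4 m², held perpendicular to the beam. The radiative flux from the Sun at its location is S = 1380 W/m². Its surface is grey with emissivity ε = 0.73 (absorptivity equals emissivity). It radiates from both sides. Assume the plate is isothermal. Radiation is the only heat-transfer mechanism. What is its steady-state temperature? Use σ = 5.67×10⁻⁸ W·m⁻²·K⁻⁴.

T ≈ 332 K

At equilibrium, absorbed power = emitted power.
Absorbing cross-section = A = 13.40 m²; emitting surface = 2A = 26.80 m² (ratio 2).
εS·A_cross = εσ·A_surf·T⁴  ⇒  T⁴ = S/(2σ)   (ε cancels).
T⁴ = 1380/(2·5.67×10⁻⁸) = 1.217×10¹⁰ K⁴.
T = (1.217×10¹⁰)^(1/4).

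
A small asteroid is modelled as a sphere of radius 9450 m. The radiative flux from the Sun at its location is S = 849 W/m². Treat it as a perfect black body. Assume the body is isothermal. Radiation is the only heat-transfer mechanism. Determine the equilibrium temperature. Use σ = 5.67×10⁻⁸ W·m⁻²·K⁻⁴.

T ≈ 247 K

At equilibrium, absorbed power = emitted power.
Absorbing cross-section = πr² = 2.806×10⁸ m²; emitting surface = 4πr² = 1.122×10⁹ m² (ratio 4).
S·A_cross = εσ·A_surf·T⁴  ⇒  T⁴ = S/(4σ).
T⁴ = 1.00·849/(4·5.67×10⁻⁸) = 3.743×10⁹ K⁴.
T = (3.743×10⁹)^(1/4).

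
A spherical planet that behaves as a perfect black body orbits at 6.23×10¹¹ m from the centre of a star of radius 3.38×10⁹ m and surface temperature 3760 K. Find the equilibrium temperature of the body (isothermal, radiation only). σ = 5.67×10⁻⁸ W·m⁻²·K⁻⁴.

The star's surface emits σT_*⁴; at distance d the flux is S = σT_*⁴(R_*/d)².
S = 5.67×10⁻⁸·(3760)⁴·(3.38×10⁹/6.23×10¹¹)² = 333.6 W/m².
For an isothermal sphere T⁴ = (1−a)S/(4σ) = 1.471×10⁹ K⁴.

T ≈ 196 K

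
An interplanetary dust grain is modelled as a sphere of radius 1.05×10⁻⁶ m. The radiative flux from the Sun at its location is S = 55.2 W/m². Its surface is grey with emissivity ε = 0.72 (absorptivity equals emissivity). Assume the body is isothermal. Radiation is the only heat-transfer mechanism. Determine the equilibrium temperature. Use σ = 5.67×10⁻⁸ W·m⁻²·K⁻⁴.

T ≈ 125 K

At equilibrium, absorbed power = emitted power.
Absorbing cross-section = πr² = 3.464×10⁻¹² m²; emitting surface = 4πr² = 1.385×10⁻¹¹ m² (ratio 4).
εS·A_cross = εσ·A_surf·T⁴  ⇒  T⁴ = S/(4σ)   (ε cancels).
T⁴ = 55.2/(4·5.67×10⁻⁸) = 2.434×10⁸ K⁴.
T = (2.434×10⁸)^(1/4).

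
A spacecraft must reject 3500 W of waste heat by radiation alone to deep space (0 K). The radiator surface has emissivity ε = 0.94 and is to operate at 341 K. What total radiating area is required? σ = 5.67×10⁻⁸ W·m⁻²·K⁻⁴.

P = εσA T⁴ ⇒ A = P/(εσT⁴).
T⁴ = 1.352×10¹⁰ K⁴.
A = 3500/(0.94 × 5.67×10⁻⁸ × 1.352×10¹⁰).

A ≈ 4.86 m²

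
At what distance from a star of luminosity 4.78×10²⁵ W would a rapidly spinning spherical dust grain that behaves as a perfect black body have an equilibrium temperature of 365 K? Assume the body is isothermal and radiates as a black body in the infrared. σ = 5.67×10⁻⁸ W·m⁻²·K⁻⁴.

d ≈ 3.07×10¹⁰ m

For an isothermal black-emitting sphere, (1−a)S·πr² = σ·4πr²·T⁴ ⇒ S = 4σT⁴/(1−a).
S = 4·5.67×10⁻⁸·(365)⁴/1.00 = 4025 W/m².
Flux falls as S = L/(4πd²), so d = √(L/(4πS)) = √(4.78×10²⁵/(4π·4025)).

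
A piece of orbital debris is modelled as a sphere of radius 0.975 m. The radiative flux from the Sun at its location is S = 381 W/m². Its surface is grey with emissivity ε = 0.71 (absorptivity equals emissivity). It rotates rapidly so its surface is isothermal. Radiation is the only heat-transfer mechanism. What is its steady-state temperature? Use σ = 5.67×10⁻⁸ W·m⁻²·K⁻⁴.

T ≈ 202 K

At equilibrium, absorbed power = emitted power.
Absorbing cross-section = πr² = 2.986 m²; emitting surface = 4πr² = 11.95 m² (ratio 4).
εS·A_cross = εσ·A_surf·T⁴  ⇒  T⁴ = S/(4σ)   (ε cancels).
T⁴ = 381/(4·5.67×10⁻⁸) = 1.680×10⁹ K⁴.
T = (1.680×10⁹)^(1/4).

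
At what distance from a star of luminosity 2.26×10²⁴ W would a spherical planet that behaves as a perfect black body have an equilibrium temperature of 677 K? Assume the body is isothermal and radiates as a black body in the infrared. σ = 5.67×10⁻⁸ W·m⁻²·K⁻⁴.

d ≈ 1.94×10⁹ m

For an isothermal black-emitting sphere, (1−a)S·πr² = σ·4πr²·T⁴ ⇒ S = 4σT⁴/(1−a).
S = 4·5.67×10⁻⁸·(677)⁴/1.00 = 47640 W/m².
Flux falls as S = L/(4πd²), so d = √(L/(4πS)) = √(2.26×10²⁴/(4π·47640)).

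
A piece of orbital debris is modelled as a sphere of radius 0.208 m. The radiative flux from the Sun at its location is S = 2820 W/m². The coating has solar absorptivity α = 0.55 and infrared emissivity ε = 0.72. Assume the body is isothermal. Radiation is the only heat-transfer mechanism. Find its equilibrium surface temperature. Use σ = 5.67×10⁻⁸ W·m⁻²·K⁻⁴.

T ≈ 312 K

At equilibrium, absorbed power = emitted power.
Absorbing cross-section = πr² = 0.1359 m²; emitting surface = 4πr² = 0.5437 m² (ratio 4).
αS·A_cross = εσ·A_surf·T⁴  ⇒  T⁴ = αS/(ε·4σ).
T⁴ = 0.550·2820/(0.72·4·5.67×10⁻⁸) = 9.498×10⁹ K⁴.
T = (9.498×10⁹)^(1/4).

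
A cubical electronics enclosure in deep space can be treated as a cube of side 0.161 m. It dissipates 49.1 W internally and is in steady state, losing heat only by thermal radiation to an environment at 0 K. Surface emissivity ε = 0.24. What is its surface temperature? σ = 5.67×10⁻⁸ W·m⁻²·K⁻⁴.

Steady state: internal power = radiated power, P = εσA T⁴.
Radiating area A = 6L² = 0.1555 m².
T⁴ = P/(εσA) = 49.1/(0.24·5.67×10⁻⁸·0.1555) = 2.320×10¹⁰ K⁴.
T = (2.320×10¹⁰)^(1/4).

T ≈ 390 K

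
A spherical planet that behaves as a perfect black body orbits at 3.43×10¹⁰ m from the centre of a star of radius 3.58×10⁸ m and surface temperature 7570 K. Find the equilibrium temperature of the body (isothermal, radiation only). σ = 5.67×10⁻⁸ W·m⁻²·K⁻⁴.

The star's surface emits σT_*⁴; at distance d the flux is S = σT_*⁴(R_*/d)².
S = 5.67×10⁻⁸·(7570)⁴·(3.58×10⁸/3.43×10¹⁰)² = 20280 W/m².
For an isothermal sphere T⁴ = (1−a)S/(4σ) = 8.943×10¹⁰ K⁴.

T ≈ 547 K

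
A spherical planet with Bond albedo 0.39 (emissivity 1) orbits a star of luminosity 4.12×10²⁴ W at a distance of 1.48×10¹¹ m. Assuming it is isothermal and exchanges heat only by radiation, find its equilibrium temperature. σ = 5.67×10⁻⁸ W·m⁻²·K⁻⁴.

T ≈ 79.7 K

First find the stellar flux at distance d: S = L/(4πd²) = 4.12×10²⁴/(4π·(1.48×10¹¹)²) = 14.97 W/m².
For an isothermal sphere, absorbed (1−a)S·πr² = emitted σ·4πr²·T⁴, so T⁴ = (1−a)S/(4σ).
T⁴ = 0.610·14.97/(4·5.67×10⁻⁸) = 4.026×10⁷ K⁴.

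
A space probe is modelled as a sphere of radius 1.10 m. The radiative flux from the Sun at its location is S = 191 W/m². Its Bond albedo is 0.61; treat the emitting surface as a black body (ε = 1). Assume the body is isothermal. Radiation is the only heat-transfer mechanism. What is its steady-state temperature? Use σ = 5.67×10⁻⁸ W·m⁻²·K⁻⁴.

At equilibrium, absorbed power = emitted power.
Absorbing cross-section = πr² = 3.801 m²; emitting surface = 4πr² = 15.21 m² (ratio 4).
(1−a)S·A_cross = εσ·A_surf·T⁴  ⇒  T⁴ = (1−a)S/(4σ).
T⁴ = 0.390·191/(4·5.67×10⁻⁸) = 3.284×10⁸ K⁴.
T = (3.284×10⁸)^(1/4).

T ≈ 135 K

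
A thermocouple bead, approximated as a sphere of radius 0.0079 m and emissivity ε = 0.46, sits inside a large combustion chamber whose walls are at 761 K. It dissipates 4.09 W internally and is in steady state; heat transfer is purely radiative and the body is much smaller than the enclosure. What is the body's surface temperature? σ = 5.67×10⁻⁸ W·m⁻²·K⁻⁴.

T ≈ 855 K

For a small grey body in a large enclosure, net radiated power = εσA(T⁴ − T_w⁴).
Steady state: P = εσA(T⁴ − T_w⁴) with A = 4πr² = 7.843×10⁻⁴ m².
T⁴ = P/(εσA) + T_w⁴ = 4.09/(0.46·5.67×10⁻⁸·7.843×10⁻⁴) + (761)⁴
    = 1.999×10¹¹ + 3.354×10¹¹ = 5.353×10¹¹ K⁴.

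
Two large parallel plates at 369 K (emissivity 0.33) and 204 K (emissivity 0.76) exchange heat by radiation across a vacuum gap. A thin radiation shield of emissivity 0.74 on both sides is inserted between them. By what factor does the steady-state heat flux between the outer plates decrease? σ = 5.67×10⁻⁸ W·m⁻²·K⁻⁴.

Without shield: q₀ = σΔ(T⁴)/(1/ε₁+1/ε₂−1) with denominator 3.346.
With shield the two gaps are in series; the resistances add: (1/ε₁+1/ε_s−1)+(1/ε_s+1/ε₂−1) = 3.382+1.667 = 5.049.
Heat-flux ratio q₀/q = 5.049/3.346.

factor ≈ 1.51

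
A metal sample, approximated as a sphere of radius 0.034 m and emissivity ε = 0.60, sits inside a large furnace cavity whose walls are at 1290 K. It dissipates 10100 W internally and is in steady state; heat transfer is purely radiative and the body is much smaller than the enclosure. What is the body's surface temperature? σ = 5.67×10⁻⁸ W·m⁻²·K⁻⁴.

For a small grey body in a large enclosure, net radiated power = εσA(T⁴ − T_w⁴).
Steady state: P = εσA(T⁴ − T_w⁴) with A = 4πr² = 0.01453 m².
T⁴ = P/(εσA) + T_w⁴ = 10100/(0.60·5.67×10⁻⁸·0.01453) + (1290)⁴
    = 2.044×10¹³ + 2.769×10¹² = 2.321×10¹³ K⁴.

T ≈ 2190 K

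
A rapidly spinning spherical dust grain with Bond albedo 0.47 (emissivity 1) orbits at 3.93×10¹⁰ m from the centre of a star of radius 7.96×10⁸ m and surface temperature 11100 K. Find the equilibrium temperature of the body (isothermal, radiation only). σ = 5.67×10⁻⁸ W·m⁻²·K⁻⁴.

T ≈ 953 K

The star's surface emits σT_*⁴; at distance d the flux is S = σT_*⁴(R_*/d)².
S = 5.67×10⁻⁸·(11100)⁴·(7.96×10⁸/3.93×10¹⁰)² = 3.531×10⁵ W/m².
For an isothermal sphere T⁴ = (1−a)S/(4σ) = 8.252×10¹¹ K⁴.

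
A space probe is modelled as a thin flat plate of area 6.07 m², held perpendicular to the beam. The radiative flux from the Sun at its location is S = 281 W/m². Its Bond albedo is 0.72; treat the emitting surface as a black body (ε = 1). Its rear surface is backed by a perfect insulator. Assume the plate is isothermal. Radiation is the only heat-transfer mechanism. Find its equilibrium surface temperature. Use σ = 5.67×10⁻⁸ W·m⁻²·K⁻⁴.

At equilibrium, absorbed power = emitted power.
Absorbing cross-section = A = 6.070 m²; emitting surface = A = 6.070 m² (ratio 1).
(1−a)S·A_cross = εσ·A_surf·T⁴  ⇒  T⁴ = (1−a)S/(1σ).
T⁴ = 0.280·281/(1·5.67×10⁻⁸) = 1.388×10⁹ K⁴.
T = (1.388×10⁹)^(1/4).

T ≈ 193 K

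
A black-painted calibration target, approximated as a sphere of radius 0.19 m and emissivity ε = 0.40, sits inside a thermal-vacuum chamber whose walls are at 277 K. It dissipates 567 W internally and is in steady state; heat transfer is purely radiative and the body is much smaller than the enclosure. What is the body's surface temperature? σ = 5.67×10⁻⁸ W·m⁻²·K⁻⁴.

For a small grey body in a large enclosure, net radiated power = εσA(T⁴ − T_w⁴).
Steady state: P = εσA(T⁴ − T_w⁴) with A = 4πr² = 0.4536 m².
T⁴ = P/(εσA) + T_w⁴ = 567/(0.40·5.67×10⁻⁸·0.4536) + (277)⁴
    = 5.511×10¹⁰ + 5.887×10⁹ = 6.100×10¹⁰ K⁴.

T ≈ 497 K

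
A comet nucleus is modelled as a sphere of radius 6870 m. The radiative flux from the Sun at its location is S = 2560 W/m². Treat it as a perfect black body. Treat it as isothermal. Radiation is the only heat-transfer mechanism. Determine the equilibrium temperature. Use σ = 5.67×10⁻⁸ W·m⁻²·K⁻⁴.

At equilibrium, absorbed power = emitted power.
Absorbing cross-section = πr² = 1.483×10⁸ m²; emitting surface = 4πr² = 5.931×10⁸ m² (ratio 4).
S·A_cross = εσ·A_surf·T⁴  ⇒  T⁴ = S/(4σ).
T⁴ = 1.00·2560/(4·5.67×10⁻⁸) = 1.129×10¹⁰ K⁴.
T = (1.129×10¹⁰)^(1/4).

T ≈ 326 K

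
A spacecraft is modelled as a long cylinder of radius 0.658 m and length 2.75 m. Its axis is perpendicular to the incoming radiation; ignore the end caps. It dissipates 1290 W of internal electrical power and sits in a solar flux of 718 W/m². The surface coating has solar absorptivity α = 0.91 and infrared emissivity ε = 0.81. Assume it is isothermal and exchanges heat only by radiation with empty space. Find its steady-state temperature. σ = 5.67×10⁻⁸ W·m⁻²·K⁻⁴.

At steady state, absorbed solar power + internal power = radiated power.
Absorbed: α·S·A_cross = 0.91·718·3.619 = 2365 W (cross-section 2rL).
Total input = 2365 + 1290 = 3655 W.
Radiated: εσ·A_surf·T⁴ with A_surf = 2πrL = 11.37 m².
T⁴ = 3655/(0.81·5.67×10⁻⁸·11.37) = 6.999×10⁹ K⁴.

T ≈ 289 K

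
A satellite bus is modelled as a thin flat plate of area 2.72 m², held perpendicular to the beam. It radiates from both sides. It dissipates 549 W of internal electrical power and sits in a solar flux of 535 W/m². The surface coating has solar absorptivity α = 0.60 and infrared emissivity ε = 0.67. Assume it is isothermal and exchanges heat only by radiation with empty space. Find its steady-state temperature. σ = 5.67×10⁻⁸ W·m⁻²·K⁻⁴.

T ≈ 288 K

At steady state, absorbed solar power + internal power = radiated power.
Absorbed: α·S·A_cross = 0.60·535·2.720 = 873.1 W (cross-section A).
Total input = 873.1 + 549 = 1422 W.
Radiated: εσ·A_surf·T⁴ with A_surf = 2A = 5.440 m².
T⁴ = 1422/(0.67·5.67×10⁻⁸·5.440) = 6.881×10⁹ K⁴.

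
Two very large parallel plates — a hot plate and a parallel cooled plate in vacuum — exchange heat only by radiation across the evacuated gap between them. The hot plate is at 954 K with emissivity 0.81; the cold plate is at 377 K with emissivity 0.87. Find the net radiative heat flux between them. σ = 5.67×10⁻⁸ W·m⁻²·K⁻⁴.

For two infinite grey parallel plates, q = σ(T₁⁴ − T₂⁴)/(1/ε₁ + 1/ε₂ − 1).
T₁⁴ − T₂⁴ = 8.283×10¹¹ − 2.020×10¹⁰ = 8.081×10¹¹ K⁴.
1/ε₁ + 1/ε₂ − 1 = 1.235 + 1.149 − 1 = 1.384.
q = 5.67×10⁻⁸ × 8.081×10¹¹ / 1.384.

q ≈ 33100 W/m²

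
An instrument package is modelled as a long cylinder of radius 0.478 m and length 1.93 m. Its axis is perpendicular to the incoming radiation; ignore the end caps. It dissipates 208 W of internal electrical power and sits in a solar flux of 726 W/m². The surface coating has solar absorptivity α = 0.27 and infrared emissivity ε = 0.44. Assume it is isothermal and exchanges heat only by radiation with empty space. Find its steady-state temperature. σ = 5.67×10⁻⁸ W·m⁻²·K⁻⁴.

At steady state, absorbed solar power + internal power = radiated power.
Absorbed: α·S·A_cross = 0.27·726·1.845 = 361.7 W (cross-section 2rL).
Total input = 361.7 + 208 = 569.7 W.
Radiated: εσ·A_surf·T⁴ with A_surf = 2πrL = 5.796 m².
T⁴ = 569.7/(0.44·5.67×10⁻⁸·5.796) = 3.939×10⁹ K⁴.

T ≈ 251 K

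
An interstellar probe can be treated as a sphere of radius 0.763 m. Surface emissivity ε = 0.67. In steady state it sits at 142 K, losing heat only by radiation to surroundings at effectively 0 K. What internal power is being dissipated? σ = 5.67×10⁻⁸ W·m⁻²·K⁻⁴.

Steady state: P = εσA T⁴.
A = 4πr² = 7.316 m²; T⁴ = (142)⁴ = 4.066×10⁸ K⁴.
P = 0.67 × 5.67×10⁻⁸ × 7.316 × 4.066×10⁸.

P ≈ 113 W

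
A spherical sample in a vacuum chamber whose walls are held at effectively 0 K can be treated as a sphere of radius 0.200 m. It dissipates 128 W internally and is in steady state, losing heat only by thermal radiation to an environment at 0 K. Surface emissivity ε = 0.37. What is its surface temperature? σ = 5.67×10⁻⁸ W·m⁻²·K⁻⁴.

Steady state: internal power = radiated power, P = εσA T⁴.
Radiating area A = 4πr² = 0.5027 m².
T⁴ = P/(εσA) = 128/(0.37·5.67×10⁻⁸·0.5027) = 1.214×10¹⁰ K⁴.
T = (1.214×10¹⁰)^(1/4).

T ≈ 332 K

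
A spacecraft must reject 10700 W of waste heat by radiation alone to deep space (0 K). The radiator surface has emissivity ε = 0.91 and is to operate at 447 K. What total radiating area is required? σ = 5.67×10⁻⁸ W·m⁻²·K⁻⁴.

A ≈ 5.19 m²

P = εσA T⁴ ⇒ A = P/(εσT⁴).
T⁴ = 3.992×10¹⁰ K⁴.
A = 10700/(0.91 × 5.67×10⁻⁸ × 3.992×10¹⁰).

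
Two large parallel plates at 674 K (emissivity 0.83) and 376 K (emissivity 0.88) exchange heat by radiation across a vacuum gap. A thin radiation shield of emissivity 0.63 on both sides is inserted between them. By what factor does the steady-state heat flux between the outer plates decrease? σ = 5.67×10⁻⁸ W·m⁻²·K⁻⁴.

Without shield: q₀ = σΔ(T⁴)/(1/ε₁+1/ε₂−1) with denominator 1.341.
With shield the two gaps are in series; the resistances add: (1/ε₁+1/ε_s−1)+(1/ε_s+1/ε₂−1) = 1.792+1.724 = 3.516.
Heat-flux ratio q₀/q = 3.516/1.341.

factor ≈ 2.62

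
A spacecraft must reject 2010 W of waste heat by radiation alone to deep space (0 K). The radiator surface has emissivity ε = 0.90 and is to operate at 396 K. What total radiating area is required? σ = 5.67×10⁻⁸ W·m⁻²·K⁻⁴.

A ≈ 1.60 m²

P = εσA T⁴ ⇒ A = P/(εσT⁴).
T⁴ = 2.459×10¹⁰ K⁴.
A = 2010/(0.90 × 5.67×10⁻⁸ × 2.459×10¹⁰).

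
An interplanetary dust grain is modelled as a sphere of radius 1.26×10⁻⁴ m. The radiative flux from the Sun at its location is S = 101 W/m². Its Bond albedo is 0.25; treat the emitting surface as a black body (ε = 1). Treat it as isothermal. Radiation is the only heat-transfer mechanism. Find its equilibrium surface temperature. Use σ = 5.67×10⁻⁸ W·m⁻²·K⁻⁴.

T ≈ 135 K

At equilibrium, absorbed power = emitted power.
Absorbing cross-section = πr² = 4.988×10⁻⁸ m²; emitting surface = 4πr² = 1.995×10⁻⁷ m² (ratio 4).
(1−a)S·A_cross = εσ·A_surf·T⁴  ⇒  T⁴ = (1−a)S/(4σ).
T⁴ = 0.750·101/(4·5.67×10⁻⁸) = 3.340×10⁸ K⁴.
T = (3.340×10⁸)^(1/4).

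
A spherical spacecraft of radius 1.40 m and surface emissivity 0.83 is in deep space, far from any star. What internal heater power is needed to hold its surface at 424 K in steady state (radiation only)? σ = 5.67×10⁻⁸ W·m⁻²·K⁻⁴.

P = εσ·4πr²·T⁴.
4πr² = 24.63 m²; T⁴ = 3.232×10¹⁰ K⁴.
P = 0.83·5.67×10⁻⁸·24.63·3.232×10¹⁰.

P ≈ 37500 W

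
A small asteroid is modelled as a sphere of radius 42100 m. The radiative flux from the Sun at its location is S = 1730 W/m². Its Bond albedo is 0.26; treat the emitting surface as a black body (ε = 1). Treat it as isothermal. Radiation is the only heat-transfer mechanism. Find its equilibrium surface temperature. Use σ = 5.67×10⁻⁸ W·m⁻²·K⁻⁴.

T ≈ 274 K

At equilibrium, absorbed power = emitted power.
Absorbing cross-section = πr² = 5.568×10⁹ m²; emitting surface = 4πr² = 2.227×10¹⁰ m² (ratio 4).
(1−a)S·A_cross = εσ·A_surf·T⁴  ⇒  T⁴ = (1−a)S/(4σ).
T⁴ = 0.740·1730/(4·5.67×10⁻⁸) = 5.645×10⁹ K⁴.
T = (5.645×10⁹)^(1/4).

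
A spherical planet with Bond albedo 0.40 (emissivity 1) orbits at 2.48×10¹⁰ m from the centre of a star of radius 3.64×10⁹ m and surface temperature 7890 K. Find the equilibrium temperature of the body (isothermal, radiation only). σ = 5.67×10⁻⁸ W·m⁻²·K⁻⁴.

T ≈ 1880 K

The star's surface emits σT_*⁴; at distance d the flux is S = σT_*⁴(R_*/d)².
S = 5.67×10⁻⁸·(7890)⁴·(3.64×10⁹/2.48×10¹⁰)² = 4.734×10⁶ W/m².
For an isothermal sphere T⁴ = (1−a)S/(4σ) = 1.252×10¹³ K⁴.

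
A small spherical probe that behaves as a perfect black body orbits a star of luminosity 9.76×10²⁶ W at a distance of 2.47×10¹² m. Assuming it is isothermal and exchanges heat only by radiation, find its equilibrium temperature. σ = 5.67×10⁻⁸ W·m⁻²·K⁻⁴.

T ≈ 86.6 K

First find the stellar flux at distance d: S = L/(4πd²) = 9.76×10²⁶/(4π·(2.47×10¹²)²) = 12.73 W/m².
For an isothermal sphere, absorbed (1−a)S·πr² = emitted σ·4πr²·T⁴, so T⁴ = (1−a)S/(4σ).
T⁴ = 1.00·12.73/(4·5.67×10⁻⁸) = 5.613×10⁷ K⁴.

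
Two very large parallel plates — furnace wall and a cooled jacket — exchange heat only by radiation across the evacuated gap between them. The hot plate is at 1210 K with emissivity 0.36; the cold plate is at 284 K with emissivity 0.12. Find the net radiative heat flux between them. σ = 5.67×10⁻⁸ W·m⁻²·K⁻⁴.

For two infinite grey parallel plates, q = σ(T₁⁴ − T₂⁴)/(1/ε₁ + 1/ε₂ − 1).
T₁⁴ − T₂⁴ = 2.144×10¹² − 6.505×10⁹ = 2.137×10¹² K⁴.
1/ε₁ + 1/ε₂ − 1 = 2.778 + 8.333 − 1 = 10.11.
q = 5.67×10⁻⁸ × 2.137×10¹² / 10.11.

q ≈ 12000 W/m²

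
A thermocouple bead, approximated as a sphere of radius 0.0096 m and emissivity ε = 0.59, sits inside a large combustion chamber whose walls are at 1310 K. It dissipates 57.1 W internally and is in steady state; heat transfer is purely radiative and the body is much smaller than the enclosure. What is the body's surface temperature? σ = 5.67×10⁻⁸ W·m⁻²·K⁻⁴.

For a small grey body in a large enclosure, net radiated power = εσA(T⁴ − T_w⁴).
Steady state: P = εσA(T⁴ − T_w⁴) with A = 4πr² = 0.001158 m².
T⁴ = P/(εσA) + T_w⁴ = 57.1/(0.59·5.67×10⁻⁸·0.001158) + (1310)⁴
    = 1.474×10¹² + 2.945×10¹² = 4.419×10¹² K⁴.

T ≈ 1450 K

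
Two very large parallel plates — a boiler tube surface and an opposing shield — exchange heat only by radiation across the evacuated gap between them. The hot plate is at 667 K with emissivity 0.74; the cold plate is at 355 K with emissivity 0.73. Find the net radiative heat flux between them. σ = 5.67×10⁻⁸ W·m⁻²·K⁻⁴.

q ≈ 6000 W/m²

For two infinite grey parallel plates, q = σ(T₁⁴ − T₂⁴)/(1/ε₁ + 1/ε₂ − 1).
T₁⁴ − T₂⁴ = 1.979×10¹¹ − 1.588×10¹⁰ = 1.820×10¹¹ K⁴.
1/ε₁ + 1/ε₂ − 1 = 1.351 + 1.370 − 1 = 1.721.
q = 5.67×10⁻⁸ × 1.820×10¹¹ / 1.721.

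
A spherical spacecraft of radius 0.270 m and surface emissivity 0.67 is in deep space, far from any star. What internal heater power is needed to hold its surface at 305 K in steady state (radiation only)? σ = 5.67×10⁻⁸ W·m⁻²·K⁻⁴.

P = εσ·4πr²·T⁴.
4πr² = 0.9161 m²; T⁴ = 8.654×10⁹ K⁴.
P = 0.67·5.67×10⁻⁸·0.9161·8.654×10⁹.

P ≈ 301 W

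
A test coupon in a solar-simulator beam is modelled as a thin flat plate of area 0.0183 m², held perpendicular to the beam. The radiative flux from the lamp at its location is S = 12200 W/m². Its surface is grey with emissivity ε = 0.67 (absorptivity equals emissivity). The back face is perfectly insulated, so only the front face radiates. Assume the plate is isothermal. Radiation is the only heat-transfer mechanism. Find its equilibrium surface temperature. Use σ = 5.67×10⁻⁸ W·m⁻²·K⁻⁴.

At equilibrium, absorbed power = emitted power.
Absorbing cross-section = A = 0.01830 m²; emitting surface = A = 0.01830 m² (ratio 1).
εS·A_cross = εσ·A_surf·T⁴  ⇒  T⁴ = S/(1σ)   (ε cancels).
T⁴ = 12200/(1·5.67×10⁻⁸) = 2.152×10¹¹ K⁴.
T = (2.152×10¹¹)^(1/4).

T ≈ 681 K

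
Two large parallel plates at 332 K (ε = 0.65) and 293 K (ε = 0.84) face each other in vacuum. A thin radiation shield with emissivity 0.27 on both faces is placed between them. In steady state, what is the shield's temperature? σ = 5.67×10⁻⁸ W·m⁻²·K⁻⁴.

In steady state the net flux on the hot side equals that on the cold side.
σ(T₁⁴−T_s⁴)/D₁ = σ(T_s⁴−T₂⁴)/D₂, with D₁ = 1/ε₁+1/ε_s−1 = 4.242, D₂ = 1/ε_s+1/ε₂−1 = 3.894.
Solve for T_s⁴: T_s⁴ = (D₂·T₁⁴ + D₁·T₂⁴)/(D₁+D₂) = 9.657×10⁹ K⁴.

T_s ≈ 313 K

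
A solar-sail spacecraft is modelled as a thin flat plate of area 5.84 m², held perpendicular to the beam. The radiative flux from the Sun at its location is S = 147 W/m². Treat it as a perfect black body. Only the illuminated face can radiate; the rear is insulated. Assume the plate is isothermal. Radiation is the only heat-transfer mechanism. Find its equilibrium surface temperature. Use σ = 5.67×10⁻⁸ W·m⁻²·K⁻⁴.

T ≈ 226 K

At equilibrium, absorbed power = emitted power.
Absorbing cross-section = A = 5.840 m²; emitting surface = A = 5.840 m² (ratio 1).
S·A_cross = εσ·A_surf·T⁴  ⇒  T⁴ = S/(1σ).
T⁴ = 1.00·147/(1·5.67×10⁻⁸) = 2.593×10⁹ K⁴.
T = (2.593×10⁹)^(1/4).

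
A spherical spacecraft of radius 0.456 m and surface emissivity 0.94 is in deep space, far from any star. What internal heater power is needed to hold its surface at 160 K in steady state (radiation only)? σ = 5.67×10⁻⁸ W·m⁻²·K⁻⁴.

P ≈ 91.3 W

P = εσ·4πr²·T⁴.
4πr² = 2.613 m²; T⁴ = 6.554×10⁸ K⁴.
P = 0.94·5.67×10⁻⁸·2.613·6.554×10⁸.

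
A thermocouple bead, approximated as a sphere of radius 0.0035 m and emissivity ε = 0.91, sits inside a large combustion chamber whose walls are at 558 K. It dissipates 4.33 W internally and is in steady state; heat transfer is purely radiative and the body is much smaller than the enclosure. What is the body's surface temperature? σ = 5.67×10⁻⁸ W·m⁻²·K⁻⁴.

For a small grey body in a large enclosure, net radiated power = εσA(T⁴ − T_w⁴).
Steady state: P = εσA(T⁴ − T_w⁴) with A = 4πr² = 1.539×10⁻⁴ m².
T⁴ = P/(εσA) + T_w⁴ = 4.33/(0.91·5.67×10⁻⁸·1.539×10⁻⁴) + (558)⁴
    = 5.452×10¹¹ + 9.695×10¹⁰ = 6.421×10¹¹ K⁴.

T ≈ 895 K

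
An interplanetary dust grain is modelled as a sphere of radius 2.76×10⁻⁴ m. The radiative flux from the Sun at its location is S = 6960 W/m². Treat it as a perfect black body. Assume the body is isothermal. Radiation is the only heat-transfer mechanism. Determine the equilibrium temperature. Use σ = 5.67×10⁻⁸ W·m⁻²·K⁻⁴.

At equilibrium, absorbed power = emitted power.
Absorbing cross-section = πr² = 2.393×10⁻⁷ m²; emitting surface = 4πr² = 9.573×10⁻⁷ m² (ratio 4).
S·A_cross = εσ·A_surf·T⁴  ⇒  T⁴ = S/(4σ).
T⁴ = 1.00·6960/(4·5.67×10⁻⁸) = 3.069×10¹⁰ K⁴.
T = (3.069×10¹⁰)^(1/4).

T ≈ 419 K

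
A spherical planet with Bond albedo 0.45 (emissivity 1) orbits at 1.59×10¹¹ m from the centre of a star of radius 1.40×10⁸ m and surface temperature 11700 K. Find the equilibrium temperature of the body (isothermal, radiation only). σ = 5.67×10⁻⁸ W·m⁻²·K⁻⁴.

T ≈ 211 K

The star's surface emits σT_*⁴; at distance d the flux is S = σT_*⁴(R_*/d)².
S = 5.67×10⁻⁸·(11700)⁴·(1.40×10⁸/1.59×10¹¹)² = 823.7 W/m².
For an isothermal sphere T⁴ = (1−a)S/(4σ) = 1.998×10⁹ K⁴.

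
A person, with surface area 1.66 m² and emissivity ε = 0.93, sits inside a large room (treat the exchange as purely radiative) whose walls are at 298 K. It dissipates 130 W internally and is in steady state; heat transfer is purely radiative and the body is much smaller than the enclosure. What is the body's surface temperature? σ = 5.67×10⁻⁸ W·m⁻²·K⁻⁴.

For a small grey body in a large enclosure, net radiated power = εσA(T⁴ − T_w⁴).
Steady state: P = εσA(T⁴ − T_w⁴) with A = 1.66 m².
T⁴ = P/(εσA) + T_w⁴ = 130/(0.93·5.67×10⁻⁸·1.660) + (298)⁴
    = 1.485×10⁹ + 7.886×10⁹ = 9.371×10⁹ K⁴.

T ≈ 311 K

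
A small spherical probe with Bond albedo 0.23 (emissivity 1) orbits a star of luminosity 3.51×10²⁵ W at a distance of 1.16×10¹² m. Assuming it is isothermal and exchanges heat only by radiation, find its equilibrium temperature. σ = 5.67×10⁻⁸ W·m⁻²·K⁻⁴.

T ≈ 51.5 K

First find the stellar flux at distance d: S = L/(4πd²) = 3.51×10²⁵/(4π·(1.16×10¹²)²) = 2.076 W/m².
For an isothermal sphere, absorbed (1−a)S·πr² = emitted σ·4πr²·T⁴, so T⁴ = (1−a)S/(4σ).
T⁴ = 0.770·2.076/(4·5.67×10⁻⁸) = 7.047×10⁶ K⁴.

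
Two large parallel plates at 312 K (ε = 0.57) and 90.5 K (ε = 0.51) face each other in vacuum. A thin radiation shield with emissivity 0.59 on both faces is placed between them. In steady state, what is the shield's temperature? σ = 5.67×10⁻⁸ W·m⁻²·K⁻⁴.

In steady state the net flux on the hot side equals that on the cold side.
σ(T₁⁴−T_s⁴)/D₁ = σ(T_s⁴−T₂⁴)/D₂, with D₁ = 1/ε₁+1/ε_s−1 = 2.449, D₂ = 1/ε_s+1/ε₂−1 = 2.656.
Solve for T_s⁴: T_s⁴ = (D₂·T₁⁴ + D₁·T₂⁴)/(D₁+D₂) = 4.962×10⁹ K⁴.

T_s ≈ 265 K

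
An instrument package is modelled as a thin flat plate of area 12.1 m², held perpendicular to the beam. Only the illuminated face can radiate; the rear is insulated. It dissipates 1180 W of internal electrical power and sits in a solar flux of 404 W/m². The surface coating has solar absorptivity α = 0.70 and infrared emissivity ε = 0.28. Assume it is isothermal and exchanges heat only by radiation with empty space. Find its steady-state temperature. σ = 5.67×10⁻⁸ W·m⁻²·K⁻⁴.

T ≈ 393 K

At steady state, absorbed solar power + internal power = radiated power.
Absorbed: α·S·A_cross = 0.70·404·12.10 = 3422 W (cross-section A).
Total input = 3422 + 1180 = 4602 W.
Radiated: εσ·A_surf·T⁴ with A_surf = A = 12.10 m².
T⁴ = 4602/(0.28·5.67×10⁻⁸·12.10) = 2.396×10¹⁰ K⁴.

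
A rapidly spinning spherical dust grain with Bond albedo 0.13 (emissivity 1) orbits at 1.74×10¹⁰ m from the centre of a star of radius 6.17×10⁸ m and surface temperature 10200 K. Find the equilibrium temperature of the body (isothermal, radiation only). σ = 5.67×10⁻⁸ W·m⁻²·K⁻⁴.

T ≈ 1310 K

The star's surface emits σT_*⁴; at distance d the flux is S = σT_*⁴(R_*/d)².
S = 5.67×10⁻⁸·(10200)⁴·(6.17×10⁸/1.74×10¹⁰)² = 7.717×10⁵ W/m².
For an isothermal sphere T⁴ = (1−a)S/(4σ) = 2.960×10¹² K⁴.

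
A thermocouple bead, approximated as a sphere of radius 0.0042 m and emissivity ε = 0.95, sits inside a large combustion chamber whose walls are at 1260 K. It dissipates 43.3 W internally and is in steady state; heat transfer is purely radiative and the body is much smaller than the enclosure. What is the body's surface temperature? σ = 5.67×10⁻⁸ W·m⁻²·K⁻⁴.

T ≈ 1570 K

For a small grey body in a large enclosure, net radiated power = εσA(T⁴ − T_w⁴).
Steady state: P = εσA(T⁴ − T_w⁴) with A = 4πr² = 2.217×10⁻⁴ m².
T⁴ = P/(εσA) + T_w⁴ = 43.3/(0.95·5.67×10⁻⁸·2.217×10⁻⁴) + (1260)⁴
    = 3.626×10¹² + 2.520×10¹² = 6.147×10¹² K⁴.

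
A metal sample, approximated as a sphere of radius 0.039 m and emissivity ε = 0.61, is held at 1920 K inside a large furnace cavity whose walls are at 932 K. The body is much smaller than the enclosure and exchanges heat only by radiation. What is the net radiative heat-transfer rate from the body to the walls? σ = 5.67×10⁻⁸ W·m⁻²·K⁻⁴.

P_net ≈ 8480 W

For a small grey body in a large enclosure: P_net = εσA(T_body⁴ − T_wall⁴).
A = 4πr² = 0.01911 m²; T_body⁴ − T_wall⁴ = 1.359×10¹³ − 7.545×10¹¹ = 1.284×10¹³ K⁴.
|P_net| = 0.61·5.67×10⁻⁸·0.01911·1.284×10¹³.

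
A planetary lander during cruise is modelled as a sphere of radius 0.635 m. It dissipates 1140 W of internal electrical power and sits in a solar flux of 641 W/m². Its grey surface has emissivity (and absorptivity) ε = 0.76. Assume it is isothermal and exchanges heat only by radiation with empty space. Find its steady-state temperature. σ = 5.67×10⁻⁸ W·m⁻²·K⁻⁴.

T ≈ 300 K

At steady state, absorbed solar power + internal power = radiated power.
Absorbed: α·S·A_cross = 0.76·641·1.267 = 617.1 W (cross-section πr²).
Total input = 617.1 + 1140 = 1757 W.
Radiated: εσ·A_surf·T⁴ with A_surf = 4πr² = 5.067 m².
T⁴ = 1757/(0.76·5.67×10⁻⁸·5.067) = 8.047×10⁹ K⁴.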